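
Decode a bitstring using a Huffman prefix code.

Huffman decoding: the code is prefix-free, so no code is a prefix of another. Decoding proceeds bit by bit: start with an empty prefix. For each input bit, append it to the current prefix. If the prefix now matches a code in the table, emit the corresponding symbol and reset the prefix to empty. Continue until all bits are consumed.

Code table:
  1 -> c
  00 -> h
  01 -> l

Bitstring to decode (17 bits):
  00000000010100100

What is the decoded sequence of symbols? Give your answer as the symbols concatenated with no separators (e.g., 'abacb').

Answer: hhhhllhch

Derivation:
Bit 0: prefix='0' (no match yet)
Bit 1: prefix='00' -> emit 'h', reset
Bit 2: prefix='0' (no match yet)
Bit 3: prefix='00' -> emit 'h', reset
Bit 4: prefix='0' (no match yet)
Bit 5: prefix='00' -> emit 'h', reset
Bit 6: prefix='0' (no match yet)
Bit 7: prefix='00' -> emit 'h', reset
Bit 8: prefix='0' (no match yet)
Bit 9: prefix='01' -> emit 'l', reset
Bit 10: prefix='0' (no match yet)
Bit 11: prefix='01' -> emit 'l', reset
Bit 12: prefix='0' (no match yet)
Bit 13: prefix='00' -> emit 'h', reset
Bit 14: prefix='1' -> emit 'c', reset
Bit 15: prefix='0' (no match yet)
Bit 16: prefix='00' -> emit 'h', reset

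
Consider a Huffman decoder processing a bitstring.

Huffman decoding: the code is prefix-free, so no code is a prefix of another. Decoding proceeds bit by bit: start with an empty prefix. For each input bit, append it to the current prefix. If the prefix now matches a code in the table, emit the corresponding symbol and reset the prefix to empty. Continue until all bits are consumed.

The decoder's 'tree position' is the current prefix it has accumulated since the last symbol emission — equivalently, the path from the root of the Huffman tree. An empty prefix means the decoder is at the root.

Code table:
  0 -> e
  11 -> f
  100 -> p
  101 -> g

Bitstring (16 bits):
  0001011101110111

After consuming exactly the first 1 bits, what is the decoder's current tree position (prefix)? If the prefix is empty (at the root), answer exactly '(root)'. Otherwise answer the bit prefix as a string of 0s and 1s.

Bit 0: prefix='0' -> emit 'e', reset

Answer: (root)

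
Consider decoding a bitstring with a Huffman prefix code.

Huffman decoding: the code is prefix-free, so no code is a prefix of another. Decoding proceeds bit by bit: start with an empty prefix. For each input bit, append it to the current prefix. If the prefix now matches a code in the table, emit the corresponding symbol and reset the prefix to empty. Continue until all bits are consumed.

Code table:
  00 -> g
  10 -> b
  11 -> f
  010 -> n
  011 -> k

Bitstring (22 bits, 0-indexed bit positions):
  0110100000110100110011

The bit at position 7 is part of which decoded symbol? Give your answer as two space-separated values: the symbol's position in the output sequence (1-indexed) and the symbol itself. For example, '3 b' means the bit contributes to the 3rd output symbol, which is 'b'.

Bit 0: prefix='0' (no match yet)
Bit 1: prefix='01' (no match yet)
Bit 2: prefix='011' -> emit 'k', reset
Bit 3: prefix='0' (no match yet)
Bit 4: prefix='01' (no match yet)
Bit 5: prefix='010' -> emit 'n', reset
Bit 6: prefix='0' (no match yet)
Bit 7: prefix='00' -> emit 'g', reset
Bit 8: prefix='0' (no match yet)
Bit 9: prefix='00' -> emit 'g', reset
Bit 10: prefix='1' (no match yet)
Bit 11: prefix='11' -> emit 'f', reset

Answer: 3 g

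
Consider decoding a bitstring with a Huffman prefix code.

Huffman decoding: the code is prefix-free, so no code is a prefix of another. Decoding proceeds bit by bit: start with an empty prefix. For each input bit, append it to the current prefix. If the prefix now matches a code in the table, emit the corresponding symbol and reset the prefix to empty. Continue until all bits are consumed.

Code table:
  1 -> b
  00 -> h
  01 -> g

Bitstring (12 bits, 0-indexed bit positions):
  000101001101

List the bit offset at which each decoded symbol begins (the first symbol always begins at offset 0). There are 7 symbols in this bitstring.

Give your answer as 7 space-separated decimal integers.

Answer: 0 2 4 6 8 9 10

Derivation:
Bit 0: prefix='0' (no match yet)
Bit 1: prefix='00' -> emit 'h', reset
Bit 2: prefix='0' (no match yet)
Bit 3: prefix='01' -> emit 'g', reset
Bit 4: prefix='0' (no match yet)
Bit 5: prefix='01' -> emit 'g', reset
Bit 6: prefix='0' (no match yet)
Bit 7: prefix='00' -> emit 'h', reset
Bit 8: prefix='1' -> emit 'b', reset
Bit 9: prefix='1' -> emit 'b', reset
Bit 10: prefix='0' (no match yet)
Bit 11: prefix='01' -> emit 'g', reset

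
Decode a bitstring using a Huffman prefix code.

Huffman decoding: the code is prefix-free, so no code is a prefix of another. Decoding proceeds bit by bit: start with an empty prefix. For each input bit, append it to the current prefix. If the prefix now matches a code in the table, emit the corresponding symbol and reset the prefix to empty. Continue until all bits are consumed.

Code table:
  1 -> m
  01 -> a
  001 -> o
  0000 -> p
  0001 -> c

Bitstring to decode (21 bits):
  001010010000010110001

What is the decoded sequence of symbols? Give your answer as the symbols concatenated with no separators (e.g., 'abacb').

Bit 0: prefix='0' (no match yet)
Bit 1: prefix='00' (no match yet)
Bit 2: prefix='001' -> emit 'o', reset
Bit 3: prefix='0' (no match yet)
Bit 4: prefix='01' -> emit 'a', reset
Bit 5: prefix='0' (no match yet)
Bit 6: prefix='00' (no match yet)
Bit 7: prefix='001' -> emit 'o', reset
Bit 8: prefix='0' (no match yet)
Bit 9: prefix='00' (no match yet)
Bit 10: prefix='000' (no match yet)
Bit 11: prefix='0000' -> emit 'p', reset
Bit 12: prefix='0' (no match yet)
Bit 13: prefix='01' -> emit 'a', reset
Bit 14: prefix='0' (no match yet)
Bit 15: prefix='01' -> emit 'a', reset
Bit 16: prefix='1' -> emit 'm', reset
Bit 17: prefix='0' (no match yet)
Bit 18: prefix='00' (no match yet)
Bit 19: prefix='000' (no match yet)
Bit 20: prefix='0001' -> emit 'c', reset

Answer: oaopaamc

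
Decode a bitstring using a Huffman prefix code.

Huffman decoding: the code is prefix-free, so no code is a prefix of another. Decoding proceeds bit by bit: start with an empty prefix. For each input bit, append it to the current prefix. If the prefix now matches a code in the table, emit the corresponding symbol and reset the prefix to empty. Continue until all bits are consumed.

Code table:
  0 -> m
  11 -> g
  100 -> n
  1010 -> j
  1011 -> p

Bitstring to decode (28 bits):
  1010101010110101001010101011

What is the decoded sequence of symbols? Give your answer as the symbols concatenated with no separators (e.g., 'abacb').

Bit 0: prefix='1' (no match yet)
Bit 1: prefix='10' (no match yet)
Bit 2: prefix='101' (no match yet)
Bit 3: prefix='1010' -> emit 'j', reset
Bit 4: prefix='1' (no match yet)
Bit 5: prefix='10' (no match yet)
Bit 6: prefix='101' (no match yet)
Bit 7: prefix='1010' -> emit 'j', reset
Bit 8: prefix='1' (no match yet)
Bit 9: prefix='10' (no match yet)
Bit 10: prefix='101' (no match yet)
Bit 11: prefix='1011' -> emit 'p', reset
Bit 12: prefix='0' -> emit 'm', reset
Bit 13: prefix='1' (no match yet)
Bit 14: prefix='10' (no match yet)
Bit 15: prefix='101' (no match yet)
Bit 16: prefix='1010' -> emit 'j', reset
Bit 17: prefix='0' -> emit 'm', reset
Bit 18: prefix='1' (no match yet)
Bit 19: prefix='10' (no match yet)
Bit 20: prefix='101' (no match yet)
Bit 21: prefix='1010' -> emit 'j', reset
Bit 22: prefix='1' (no match yet)
Bit 23: prefix='10' (no match yet)
Bit 24: prefix='101' (no match yet)
Bit 25: prefix='1010' -> emit 'j', reset
Bit 26: prefix='1' (no match yet)
Bit 27: prefix='11' -> emit 'g', reset

Answer: jjpmjmjjg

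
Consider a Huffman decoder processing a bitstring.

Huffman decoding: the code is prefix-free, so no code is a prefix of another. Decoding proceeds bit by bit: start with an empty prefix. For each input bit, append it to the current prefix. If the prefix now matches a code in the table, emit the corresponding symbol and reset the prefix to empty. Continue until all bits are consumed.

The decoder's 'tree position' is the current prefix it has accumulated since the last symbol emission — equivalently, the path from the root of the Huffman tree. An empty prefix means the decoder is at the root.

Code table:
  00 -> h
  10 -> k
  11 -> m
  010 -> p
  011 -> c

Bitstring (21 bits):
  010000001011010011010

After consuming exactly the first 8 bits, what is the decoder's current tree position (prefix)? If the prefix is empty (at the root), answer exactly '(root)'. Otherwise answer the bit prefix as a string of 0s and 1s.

Bit 0: prefix='0' (no match yet)
Bit 1: prefix='01' (no match yet)
Bit 2: prefix='010' -> emit 'p', reset
Bit 3: prefix='0' (no match yet)
Bit 4: prefix='00' -> emit 'h', reset
Bit 5: prefix='0' (no match yet)
Bit 6: prefix='00' -> emit 'h', reset
Bit 7: prefix='0' (no match yet)

Answer: 0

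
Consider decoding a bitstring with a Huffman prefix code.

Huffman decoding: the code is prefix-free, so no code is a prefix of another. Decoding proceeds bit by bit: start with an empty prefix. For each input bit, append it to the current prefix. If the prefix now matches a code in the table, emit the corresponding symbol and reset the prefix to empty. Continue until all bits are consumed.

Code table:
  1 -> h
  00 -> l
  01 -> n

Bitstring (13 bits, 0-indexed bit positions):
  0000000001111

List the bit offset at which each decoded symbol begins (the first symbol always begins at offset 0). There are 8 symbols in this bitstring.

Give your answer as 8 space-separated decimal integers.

Bit 0: prefix='0' (no match yet)
Bit 1: prefix='00' -> emit 'l', reset
Bit 2: prefix='0' (no match yet)
Bit 3: prefix='00' -> emit 'l', reset
Bit 4: prefix='0' (no match yet)
Bit 5: prefix='00' -> emit 'l', reset
Bit 6: prefix='0' (no match yet)
Bit 7: prefix='00' -> emit 'l', reset
Bit 8: prefix='0' (no match yet)
Bit 9: prefix='01' -> emit 'n', reset
Bit 10: prefix='1' -> emit 'h', reset
Bit 11: prefix='1' -> emit 'h', reset
Bit 12: prefix='1' -> emit 'h', reset

Answer: 0 2 4 6 8 10 11 12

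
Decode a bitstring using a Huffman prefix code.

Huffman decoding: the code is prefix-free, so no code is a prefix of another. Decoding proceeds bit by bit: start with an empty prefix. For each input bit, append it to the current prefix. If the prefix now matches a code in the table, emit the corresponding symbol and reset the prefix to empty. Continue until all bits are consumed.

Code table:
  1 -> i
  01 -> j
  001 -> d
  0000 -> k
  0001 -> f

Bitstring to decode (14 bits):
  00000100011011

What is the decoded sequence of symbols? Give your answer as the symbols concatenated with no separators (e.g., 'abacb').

Bit 0: prefix='0' (no match yet)
Bit 1: prefix='00' (no match yet)
Bit 2: prefix='000' (no match yet)
Bit 3: prefix='0000' -> emit 'k', reset
Bit 4: prefix='0' (no match yet)
Bit 5: prefix='01' -> emit 'j', reset
Bit 6: prefix='0' (no match yet)
Bit 7: prefix='00' (no match yet)
Bit 8: prefix='000' (no match yet)
Bit 9: prefix='0001' -> emit 'f', reset
Bit 10: prefix='1' -> emit 'i', reset
Bit 11: prefix='0' (no match yet)
Bit 12: prefix='01' -> emit 'j', reset
Bit 13: prefix='1' -> emit 'i', reset

Answer: kjfiji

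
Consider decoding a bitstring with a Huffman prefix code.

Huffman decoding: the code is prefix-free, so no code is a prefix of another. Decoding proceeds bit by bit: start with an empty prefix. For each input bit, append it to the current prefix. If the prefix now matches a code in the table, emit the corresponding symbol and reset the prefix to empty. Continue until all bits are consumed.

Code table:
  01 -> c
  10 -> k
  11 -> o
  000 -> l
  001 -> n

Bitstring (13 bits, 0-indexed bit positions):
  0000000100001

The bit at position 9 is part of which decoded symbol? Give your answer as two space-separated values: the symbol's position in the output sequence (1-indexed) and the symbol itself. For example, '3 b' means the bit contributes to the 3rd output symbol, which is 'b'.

Bit 0: prefix='0' (no match yet)
Bit 1: prefix='00' (no match yet)
Bit 2: prefix='000' -> emit 'l', reset
Bit 3: prefix='0' (no match yet)
Bit 4: prefix='00' (no match yet)
Bit 5: prefix='000' -> emit 'l', reset
Bit 6: prefix='0' (no match yet)
Bit 7: prefix='01' -> emit 'c', reset
Bit 8: prefix='0' (no match yet)
Bit 9: prefix='00' (no match yet)
Bit 10: prefix='000' -> emit 'l', reset
Bit 11: prefix='0' (no match yet)
Bit 12: prefix='01' -> emit 'c', reset

Answer: 4 l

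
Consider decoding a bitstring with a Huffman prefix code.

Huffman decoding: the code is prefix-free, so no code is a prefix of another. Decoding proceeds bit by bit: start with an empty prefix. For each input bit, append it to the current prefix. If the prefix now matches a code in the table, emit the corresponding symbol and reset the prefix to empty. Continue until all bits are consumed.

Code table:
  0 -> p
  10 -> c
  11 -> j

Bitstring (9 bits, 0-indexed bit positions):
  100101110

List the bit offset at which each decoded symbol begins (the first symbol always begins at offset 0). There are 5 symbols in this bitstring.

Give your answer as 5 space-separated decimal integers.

Bit 0: prefix='1' (no match yet)
Bit 1: prefix='10' -> emit 'c', reset
Bit 2: prefix='0' -> emit 'p', reset
Bit 3: prefix='1' (no match yet)
Bit 4: prefix='10' -> emit 'c', reset
Bit 5: prefix='1' (no match yet)
Bit 6: prefix='11' -> emit 'j', reset
Bit 7: prefix='1' (no match yet)
Bit 8: prefix='10' -> emit 'c', reset

Answer: 0 2 3 5 7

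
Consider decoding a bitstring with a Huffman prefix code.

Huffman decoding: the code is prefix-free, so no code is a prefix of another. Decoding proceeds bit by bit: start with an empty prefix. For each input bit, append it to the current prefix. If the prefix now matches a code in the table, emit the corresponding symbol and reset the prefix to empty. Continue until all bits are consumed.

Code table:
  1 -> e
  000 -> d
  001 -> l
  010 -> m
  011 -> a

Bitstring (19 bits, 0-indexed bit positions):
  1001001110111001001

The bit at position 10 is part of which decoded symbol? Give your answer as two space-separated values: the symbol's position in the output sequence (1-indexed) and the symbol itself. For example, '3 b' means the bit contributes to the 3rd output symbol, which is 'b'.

Answer: 6 a

Derivation:
Bit 0: prefix='1' -> emit 'e', reset
Bit 1: prefix='0' (no match yet)
Bit 2: prefix='00' (no match yet)
Bit 3: prefix='001' -> emit 'l', reset
Bit 4: prefix='0' (no match yet)
Bit 5: prefix='00' (no match yet)
Bit 6: prefix='001' -> emit 'l', reset
Bit 7: prefix='1' -> emit 'e', reset
Bit 8: prefix='1' -> emit 'e', reset
Bit 9: prefix='0' (no match yet)
Bit 10: prefix='01' (no match yet)
Bit 11: prefix='011' -> emit 'a', reset
Bit 12: prefix='1' -> emit 'e', reset
Bit 13: prefix='0' (no match yet)
Bit 14: prefix='00' (no match yet)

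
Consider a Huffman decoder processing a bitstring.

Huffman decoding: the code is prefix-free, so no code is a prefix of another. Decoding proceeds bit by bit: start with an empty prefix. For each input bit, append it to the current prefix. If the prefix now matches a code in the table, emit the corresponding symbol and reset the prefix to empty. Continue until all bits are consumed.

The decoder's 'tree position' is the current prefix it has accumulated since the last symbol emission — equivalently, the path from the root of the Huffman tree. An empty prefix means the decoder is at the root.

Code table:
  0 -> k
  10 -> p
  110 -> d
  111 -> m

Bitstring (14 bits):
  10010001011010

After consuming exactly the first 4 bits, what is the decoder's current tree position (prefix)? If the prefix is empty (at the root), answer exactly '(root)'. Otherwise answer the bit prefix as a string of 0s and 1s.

Answer: 1

Derivation:
Bit 0: prefix='1' (no match yet)
Bit 1: prefix='10' -> emit 'p', reset
Bit 2: prefix='0' -> emit 'k', reset
Bit 3: prefix='1' (no match yet)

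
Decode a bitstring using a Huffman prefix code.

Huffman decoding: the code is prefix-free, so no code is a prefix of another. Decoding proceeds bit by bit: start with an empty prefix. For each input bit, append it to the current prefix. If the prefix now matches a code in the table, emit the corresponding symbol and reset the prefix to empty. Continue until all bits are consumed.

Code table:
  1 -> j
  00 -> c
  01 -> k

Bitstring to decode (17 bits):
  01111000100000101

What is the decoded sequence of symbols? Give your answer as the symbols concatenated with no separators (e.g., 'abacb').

Bit 0: prefix='0' (no match yet)
Bit 1: prefix='01' -> emit 'k', reset
Bit 2: prefix='1' -> emit 'j', reset
Bit 3: prefix='1' -> emit 'j', reset
Bit 4: prefix='1' -> emit 'j', reset
Bit 5: prefix='0' (no match yet)
Bit 6: prefix='00' -> emit 'c', reset
Bit 7: prefix='0' (no match yet)
Bit 8: prefix='01' -> emit 'k', reset
Bit 9: prefix='0' (no match yet)
Bit 10: prefix='00' -> emit 'c', reset
Bit 11: prefix='0' (no match yet)
Bit 12: prefix='00' -> emit 'c', reset
Bit 13: prefix='0' (no match yet)
Bit 14: prefix='01' -> emit 'k', reset
Bit 15: prefix='0' (no match yet)
Bit 16: prefix='01' -> emit 'k', reset

Answer: kjjjckcckk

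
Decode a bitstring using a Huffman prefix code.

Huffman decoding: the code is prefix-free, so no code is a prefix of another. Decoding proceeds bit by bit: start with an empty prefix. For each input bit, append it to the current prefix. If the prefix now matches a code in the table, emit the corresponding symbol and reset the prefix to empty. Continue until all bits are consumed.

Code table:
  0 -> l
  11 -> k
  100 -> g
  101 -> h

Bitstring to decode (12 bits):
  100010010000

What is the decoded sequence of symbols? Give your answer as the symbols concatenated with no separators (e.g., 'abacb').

Answer: glggll

Derivation:
Bit 0: prefix='1' (no match yet)
Bit 1: prefix='10' (no match yet)
Bit 2: prefix='100' -> emit 'g', reset
Bit 3: prefix='0' -> emit 'l', reset
Bit 4: prefix='1' (no match yet)
Bit 5: prefix='10' (no match yet)
Bit 6: prefix='100' -> emit 'g', reset
Bit 7: prefix='1' (no match yet)
Bit 8: prefix='10' (no match yet)
Bit 9: prefix='100' -> emit 'g', reset
Bit 10: prefix='0' -> emit 'l', reset
Bit 11: prefix='0' -> emit 'l', reset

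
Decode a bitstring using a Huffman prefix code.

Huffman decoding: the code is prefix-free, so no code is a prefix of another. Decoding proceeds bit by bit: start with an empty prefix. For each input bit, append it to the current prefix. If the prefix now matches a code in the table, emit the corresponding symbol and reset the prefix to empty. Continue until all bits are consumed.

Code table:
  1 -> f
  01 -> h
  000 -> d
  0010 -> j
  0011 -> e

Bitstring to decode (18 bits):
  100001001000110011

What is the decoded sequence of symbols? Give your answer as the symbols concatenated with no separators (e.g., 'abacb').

Bit 0: prefix='1' -> emit 'f', reset
Bit 1: prefix='0' (no match yet)
Bit 2: prefix='00' (no match yet)
Bit 3: prefix='000' -> emit 'd', reset
Bit 4: prefix='0' (no match yet)
Bit 5: prefix='01' -> emit 'h', reset
Bit 6: prefix='0' (no match yet)
Bit 7: prefix='00' (no match yet)
Bit 8: prefix='001' (no match yet)
Bit 9: prefix='0010' -> emit 'j', reset
Bit 10: prefix='0' (no match yet)
Bit 11: prefix='00' (no match yet)
Bit 12: prefix='001' (no match yet)
Bit 13: prefix='0011' -> emit 'e', reset
Bit 14: prefix='0' (no match yet)
Bit 15: prefix='00' (no match yet)
Bit 16: prefix='001' (no match yet)
Bit 17: prefix='0011' -> emit 'e', reset

Answer: fdhjee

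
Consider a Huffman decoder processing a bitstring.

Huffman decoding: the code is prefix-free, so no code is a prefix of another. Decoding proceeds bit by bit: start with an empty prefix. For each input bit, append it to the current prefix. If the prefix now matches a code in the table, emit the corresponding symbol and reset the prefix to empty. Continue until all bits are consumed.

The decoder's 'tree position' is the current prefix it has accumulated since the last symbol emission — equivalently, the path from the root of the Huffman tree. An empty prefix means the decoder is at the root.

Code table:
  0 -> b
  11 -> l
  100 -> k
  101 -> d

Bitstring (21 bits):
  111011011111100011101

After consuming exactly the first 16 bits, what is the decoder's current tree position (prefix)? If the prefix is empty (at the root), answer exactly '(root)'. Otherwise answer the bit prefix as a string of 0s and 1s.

Answer: (root)

Derivation:
Bit 0: prefix='1' (no match yet)
Bit 1: prefix='11' -> emit 'l', reset
Bit 2: prefix='1' (no match yet)
Bit 3: prefix='10' (no match yet)
Bit 4: prefix='101' -> emit 'd', reset
Bit 5: prefix='1' (no match yet)
Bit 6: prefix='10' (no match yet)
Bit 7: prefix='101' -> emit 'd', reset
Bit 8: prefix='1' (no match yet)
Bit 9: prefix='11' -> emit 'l', reset
Bit 10: prefix='1' (no match yet)
Bit 11: prefix='11' -> emit 'l', reset
Bit 12: prefix='1' (no match yet)
Bit 13: prefix='10' (no match yet)
Bit 14: prefix='100' -> emit 'k', reset
Bit 15: prefix='0' -> emit 'b', reset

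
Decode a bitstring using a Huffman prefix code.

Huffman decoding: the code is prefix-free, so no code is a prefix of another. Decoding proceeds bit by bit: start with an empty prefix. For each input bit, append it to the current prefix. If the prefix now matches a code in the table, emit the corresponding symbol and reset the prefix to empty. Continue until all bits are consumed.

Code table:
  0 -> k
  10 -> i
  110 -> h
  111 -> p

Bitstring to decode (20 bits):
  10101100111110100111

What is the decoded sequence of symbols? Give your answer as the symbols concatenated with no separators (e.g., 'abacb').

Answer: iihkphikp

Derivation:
Bit 0: prefix='1' (no match yet)
Bit 1: prefix='10' -> emit 'i', reset
Bit 2: prefix='1' (no match yet)
Bit 3: prefix='10' -> emit 'i', reset
Bit 4: prefix='1' (no match yet)
Bit 5: prefix='11' (no match yet)
Bit 6: prefix='110' -> emit 'h', reset
Bit 7: prefix='0' -> emit 'k', reset
Bit 8: prefix='1' (no match yet)
Bit 9: prefix='11' (no match yet)
Bit 10: prefix='111' -> emit 'p', reset
Bit 11: prefix='1' (no match yet)
Bit 12: prefix='11' (no match yet)
Bit 13: prefix='110' -> emit 'h', reset
Bit 14: prefix='1' (no match yet)
Bit 15: prefix='10' -> emit 'i', reset
Bit 16: prefix='0' -> emit 'k', reset
Bit 17: prefix='1' (no match yet)
Bit 18: prefix='11' (no match yet)
Bit 19: prefix='111' -> emit 'p', reset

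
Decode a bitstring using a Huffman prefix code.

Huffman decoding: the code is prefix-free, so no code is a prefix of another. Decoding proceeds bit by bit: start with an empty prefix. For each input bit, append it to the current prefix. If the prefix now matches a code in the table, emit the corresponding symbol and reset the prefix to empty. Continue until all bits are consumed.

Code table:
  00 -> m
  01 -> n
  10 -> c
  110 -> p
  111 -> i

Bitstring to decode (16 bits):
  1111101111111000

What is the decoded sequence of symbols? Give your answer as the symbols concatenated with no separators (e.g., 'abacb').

Answer: ipiicm

Derivation:
Bit 0: prefix='1' (no match yet)
Bit 1: prefix='11' (no match yet)
Bit 2: prefix='111' -> emit 'i', reset
Bit 3: prefix='1' (no match yet)
Bit 4: prefix='11' (no match yet)
Bit 5: prefix='110' -> emit 'p', reset
Bit 6: prefix='1' (no match yet)
Bit 7: prefix='11' (no match yet)
Bit 8: prefix='111' -> emit 'i', reset
Bit 9: prefix='1' (no match yet)
Bit 10: prefix='11' (no match yet)
Bit 11: prefix='111' -> emit 'i', reset
Bit 12: prefix='1' (no match yet)
Bit 13: prefix='10' -> emit 'c', reset
Bit 14: prefix='0' (no match yet)
Bit 15: prefix='00' -> emit 'm', reset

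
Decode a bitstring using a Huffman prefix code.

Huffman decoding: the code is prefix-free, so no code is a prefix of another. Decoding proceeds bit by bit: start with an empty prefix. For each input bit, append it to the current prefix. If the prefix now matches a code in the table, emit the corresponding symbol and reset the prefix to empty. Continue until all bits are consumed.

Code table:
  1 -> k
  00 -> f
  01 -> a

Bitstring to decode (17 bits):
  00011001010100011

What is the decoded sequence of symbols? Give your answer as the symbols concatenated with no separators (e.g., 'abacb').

Answer: fakfkaafak

Derivation:
Bit 0: prefix='0' (no match yet)
Bit 1: prefix='00' -> emit 'f', reset
Bit 2: prefix='0' (no match yet)
Bit 3: prefix='01' -> emit 'a', reset
Bit 4: prefix='1' -> emit 'k', reset
Bit 5: prefix='0' (no match yet)
Bit 6: prefix='00' -> emit 'f', reset
Bit 7: prefix='1' -> emit 'k', reset
Bit 8: prefix='0' (no match yet)
Bit 9: prefix='01' -> emit 'a', reset
Bit 10: prefix='0' (no match yet)
Bit 11: prefix='01' -> emit 'a', reset
Bit 12: prefix='0' (no match yet)
Bit 13: prefix='00' -> emit 'f', reset
Bit 14: prefix='0' (no match yet)
Bit 15: prefix='01' -> emit 'a', reset
Bit 16: prefix='1' -> emit 'k', reset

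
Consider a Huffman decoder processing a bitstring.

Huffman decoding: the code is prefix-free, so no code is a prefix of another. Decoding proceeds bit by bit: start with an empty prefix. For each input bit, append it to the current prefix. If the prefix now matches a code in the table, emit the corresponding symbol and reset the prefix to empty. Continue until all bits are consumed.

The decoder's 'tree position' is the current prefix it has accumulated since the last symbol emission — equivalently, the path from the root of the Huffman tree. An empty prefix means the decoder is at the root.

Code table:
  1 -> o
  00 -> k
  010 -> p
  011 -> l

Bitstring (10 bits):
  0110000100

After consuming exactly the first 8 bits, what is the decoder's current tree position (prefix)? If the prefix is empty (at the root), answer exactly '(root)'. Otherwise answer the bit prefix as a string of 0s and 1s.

Bit 0: prefix='0' (no match yet)
Bit 1: prefix='01' (no match yet)
Bit 2: prefix='011' -> emit 'l', reset
Bit 3: prefix='0' (no match yet)
Bit 4: prefix='00' -> emit 'k', reset
Bit 5: prefix='0' (no match yet)
Bit 6: prefix='00' -> emit 'k', reset
Bit 7: prefix='1' -> emit 'o', reset

Answer: (root)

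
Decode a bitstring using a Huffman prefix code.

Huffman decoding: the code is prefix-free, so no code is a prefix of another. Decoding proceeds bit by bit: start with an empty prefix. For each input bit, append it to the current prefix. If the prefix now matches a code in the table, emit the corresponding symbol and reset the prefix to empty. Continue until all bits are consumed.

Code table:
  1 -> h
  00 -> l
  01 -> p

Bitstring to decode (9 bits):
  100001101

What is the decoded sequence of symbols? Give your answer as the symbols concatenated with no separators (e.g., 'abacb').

Bit 0: prefix='1' -> emit 'h', reset
Bit 1: prefix='0' (no match yet)
Bit 2: prefix='00' -> emit 'l', reset
Bit 3: prefix='0' (no match yet)
Bit 4: prefix='00' -> emit 'l', reset
Bit 5: prefix='1' -> emit 'h', reset
Bit 6: prefix='1' -> emit 'h', reset
Bit 7: prefix='0' (no match yet)
Bit 8: prefix='01' -> emit 'p', reset

Answer: hllhhp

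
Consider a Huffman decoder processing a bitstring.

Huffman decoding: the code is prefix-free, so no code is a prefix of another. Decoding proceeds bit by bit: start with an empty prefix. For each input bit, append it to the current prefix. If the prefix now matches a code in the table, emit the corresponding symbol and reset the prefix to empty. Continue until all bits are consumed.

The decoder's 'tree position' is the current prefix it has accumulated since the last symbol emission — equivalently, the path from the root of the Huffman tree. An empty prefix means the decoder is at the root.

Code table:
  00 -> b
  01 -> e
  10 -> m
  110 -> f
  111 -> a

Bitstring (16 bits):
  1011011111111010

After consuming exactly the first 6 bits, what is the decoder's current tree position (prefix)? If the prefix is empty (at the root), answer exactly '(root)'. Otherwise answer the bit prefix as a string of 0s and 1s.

Answer: 1

Derivation:
Bit 0: prefix='1' (no match yet)
Bit 1: prefix='10' -> emit 'm', reset
Bit 2: prefix='1' (no match yet)
Bit 3: prefix='11' (no match yet)
Bit 4: prefix='110' -> emit 'f', reset
Bit 5: prefix='1' (no match yet)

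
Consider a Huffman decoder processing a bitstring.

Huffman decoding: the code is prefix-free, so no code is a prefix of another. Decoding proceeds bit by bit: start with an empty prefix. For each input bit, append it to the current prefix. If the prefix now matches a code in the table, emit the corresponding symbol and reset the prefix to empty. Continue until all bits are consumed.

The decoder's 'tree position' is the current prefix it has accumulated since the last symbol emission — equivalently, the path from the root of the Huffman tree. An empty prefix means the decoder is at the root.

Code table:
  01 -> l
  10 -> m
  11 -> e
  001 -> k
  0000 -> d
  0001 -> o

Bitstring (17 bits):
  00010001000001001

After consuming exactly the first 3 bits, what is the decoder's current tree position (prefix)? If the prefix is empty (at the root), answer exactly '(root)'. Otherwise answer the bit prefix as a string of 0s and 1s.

Bit 0: prefix='0' (no match yet)
Bit 1: prefix='00' (no match yet)
Bit 2: prefix='000' (no match yet)

Answer: 000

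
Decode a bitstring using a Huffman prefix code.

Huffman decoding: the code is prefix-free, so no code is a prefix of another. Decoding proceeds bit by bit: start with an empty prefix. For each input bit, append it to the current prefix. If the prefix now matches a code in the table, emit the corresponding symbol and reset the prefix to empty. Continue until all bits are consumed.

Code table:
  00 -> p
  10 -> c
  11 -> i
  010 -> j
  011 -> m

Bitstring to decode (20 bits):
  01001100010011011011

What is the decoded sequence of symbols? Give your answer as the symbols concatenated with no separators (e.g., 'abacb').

Answer: jmpjmmm

Derivation:
Bit 0: prefix='0' (no match yet)
Bit 1: prefix='01' (no match yet)
Bit 2: prefix='010' -> emit 'j', reset
Bit 3: prefix='0' (no match yet)
Bit 4: prefix='01' (no match yet)
Bit 5: prefix='011' -> emit 'm', reset
Bit 6: prefix='0' (no match yet)
Bit 7: prefix='00' -> emit 'p', reset
Bit 8: prefix='0' (no match yet)
Bit 9: prefix='01' (no match yet)
Bit 10: prefix='010' -> emit 'j', reset
Bit 11: prefix='0' (no match yet)
Bit 12: prefix='01' (no match yet)
Bit 13: prefix='011' -> emit 'm', reset
Bit 14: prefix='0' (no match yet)
Bit 15: prefix='01' (no match yet)
Bit 16: prefix='011' -> emit 'm', reset
Bit 17: prefix='0' (no match yet)
Bit 18: prefix='01' (no match yet)
Bit 19: prefix='011' -> emit 'm', reset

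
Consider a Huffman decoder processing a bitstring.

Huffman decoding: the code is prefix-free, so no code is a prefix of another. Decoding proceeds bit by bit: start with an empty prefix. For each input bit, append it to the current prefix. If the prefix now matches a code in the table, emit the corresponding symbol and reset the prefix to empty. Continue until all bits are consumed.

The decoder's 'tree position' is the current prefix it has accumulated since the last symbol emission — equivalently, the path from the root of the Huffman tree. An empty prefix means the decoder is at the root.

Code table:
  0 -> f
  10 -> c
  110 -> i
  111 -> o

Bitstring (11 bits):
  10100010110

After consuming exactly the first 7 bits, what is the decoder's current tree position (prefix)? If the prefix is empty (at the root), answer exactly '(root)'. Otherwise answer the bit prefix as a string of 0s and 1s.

Answer: 1

Derivation:
Bit 0: prefix='1' (no match yet)
Bit 1: prefix='10' -> emit 'c', reset
Bit 2: prefix='1' (no match yet)
Bit 3: prefix='10' -> emit 'c', reset
Bit 4: prefix='0' -> emit 'f', reset
Bit 5: prefix='0' -> emit 'f', reset
Bit 6: prefix='1' (no match yet)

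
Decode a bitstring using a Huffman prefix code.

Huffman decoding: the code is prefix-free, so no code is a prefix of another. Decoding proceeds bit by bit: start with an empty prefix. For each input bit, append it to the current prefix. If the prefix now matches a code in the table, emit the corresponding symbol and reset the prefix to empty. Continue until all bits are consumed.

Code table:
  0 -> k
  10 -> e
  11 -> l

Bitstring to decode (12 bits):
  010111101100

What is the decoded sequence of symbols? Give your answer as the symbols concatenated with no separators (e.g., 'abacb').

Answer: kellklkk

Derivation:
Bit 0: prefix='0' -> emit 'k', reset
Bit 1: prefix='1' (no match yet)
Bit 2: prefix='10' -> emit 'e', reset
Bit 3: prefix='1' (no match yet)
Bit 4: prefix='11' -> emit 'l', reset
Bit 5: prefix='1' (no match yet)
Bit 6: prefix='11' -> emit 'l', reset
Bit 7: prefix='0' -> emit 'k', reset
Bit 8: prefix='1' (no match yet)
Bit 9: prefix='11' -> emit 'l', reset
Bit 10: prefix='0' -> emit 'k', reset
Bit 11: prefix='0' -> emit 'k', reset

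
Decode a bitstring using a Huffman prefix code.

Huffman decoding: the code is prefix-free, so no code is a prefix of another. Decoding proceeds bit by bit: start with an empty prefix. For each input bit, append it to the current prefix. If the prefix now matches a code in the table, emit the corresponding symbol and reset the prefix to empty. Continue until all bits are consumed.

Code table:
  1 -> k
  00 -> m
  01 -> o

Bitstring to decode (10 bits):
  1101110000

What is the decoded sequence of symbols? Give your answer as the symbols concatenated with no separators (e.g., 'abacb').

Bit 0: prefix='1' -> emit 'k', reset
Bit 1: prefix='1' -> emit 'k', reset
Bit 2: prefix='0' (no match yet)
Bit 3: prefix='01' -> emit 'o', reset
Bit 4: prefix='1' -> emit 'k', reset
Bit 5: prefix='1' -> emit 'k', reset
Bit 6: prefix='0' (no match yet)
Bit 7: prefix='00' -> emit 'm', reset
Bit 8: prefix='0' (no match yet)
Bit 9: prefix='00' -> emit 'm', reset

Answer: kkokkmm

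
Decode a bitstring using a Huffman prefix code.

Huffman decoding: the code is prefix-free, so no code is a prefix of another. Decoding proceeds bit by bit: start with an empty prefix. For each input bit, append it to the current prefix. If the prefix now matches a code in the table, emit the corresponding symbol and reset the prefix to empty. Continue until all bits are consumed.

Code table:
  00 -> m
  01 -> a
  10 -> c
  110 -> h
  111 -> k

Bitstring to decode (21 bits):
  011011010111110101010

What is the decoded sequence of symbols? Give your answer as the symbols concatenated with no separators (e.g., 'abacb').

Bit 0: prefix='0' (no match yet)
Bit 1: prefix='01' -> emit 'a', reset
Bit 2: prefix='1' (no match yet)
Bit 3: prefix='10' -> emit 'c', reset
Bit 4: prefix='1' (no match yet)
Bit 5: prefix='11' (no match yet)
Bit 6: prefix='110' -> emit 'h', reset
Bit 7: prefix='1' (no match yet)
Bit 8: prefix='10' -> emit 'c', reset
Bit 9: prefix='1' (no match yet)
Bit 10: prefix='11' (no match yet)
Bit 11: prefix='111' -> emit 'k', reset
Bit 12: prefix='1' (no match yet)
Bit 13: prefix='11' (no match yet)
Bit 14: prefix='110' -> emit 'h', reset
Bit 15: prefix='1' (no match yet)
Bit 16: prefix='10' -> emit 'c', reset
Bit 17: prefix='1' (no match yet)
Bit 18: prefix='10' -> emit 'c', reset
Bit 19: prefix='1' (no match yet)
Bit 20: prefix='10' -> emit 'c', reset

Answer: achckhccc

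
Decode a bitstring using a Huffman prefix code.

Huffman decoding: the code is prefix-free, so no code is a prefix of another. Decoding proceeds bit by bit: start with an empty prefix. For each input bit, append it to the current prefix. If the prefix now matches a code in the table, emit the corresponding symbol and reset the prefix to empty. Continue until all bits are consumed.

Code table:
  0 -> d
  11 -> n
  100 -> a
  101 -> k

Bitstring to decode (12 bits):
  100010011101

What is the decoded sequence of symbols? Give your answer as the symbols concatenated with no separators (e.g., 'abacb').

Answer: adank

Derivation:
Bit 0: prefix='1' (no match yet)
Bit 1: prefix='10' (no match yet)
Bit 2: prefix='100' -> emit 'a', reset
Bit 3: prefix='0' -> emit 'd', reset
Bit 4: prefix='1' (no match yet)
Bit 5: prefix='10' (no match yet)
Bit 6: prefix='100' -> emit 'a', reset
Bit 7: prefix='1' (no match yet)
Bit 8: prefix='11' -> emit 'n', reset
Bit 9: prefix='1' (no match yet)
Bit 10: prefix='10' (no match yet)
Bit 11: prefix='101' -> emit 'k', reset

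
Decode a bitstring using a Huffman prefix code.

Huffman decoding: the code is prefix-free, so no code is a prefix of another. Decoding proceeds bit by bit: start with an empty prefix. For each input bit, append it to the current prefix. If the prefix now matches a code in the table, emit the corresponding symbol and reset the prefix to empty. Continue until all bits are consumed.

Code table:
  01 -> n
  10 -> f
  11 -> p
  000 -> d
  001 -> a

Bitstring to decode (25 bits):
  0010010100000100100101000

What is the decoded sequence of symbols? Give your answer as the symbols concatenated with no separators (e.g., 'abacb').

Bit 0: prefix='0' (no match yet)
Bit 1: prefix='00' (no match yet)
Bit 2: prefix='001' -> emit 'a', reset
Bit 3: prefix='0' (no match yet)
Bit 4: prefix='00' (no match yet)
Bit 5: prefix='001' -> emit 'a', reset
Bit 6: prefix='0' (no match yet)
Bit 7: prefix='01' -> emit 'n', reset
Bit 8: prefix='0' (no match yet)
Bit 9: prefix='00' (no match yet)
Bit 10: prefix='000' -> emit 'd', reset
Bit 11: prefix='0' (no match yet)
Bit 12: prefix='00' (no match yet)
Bit 13: prefix='001' -> emit 'a', reset
Bit 14: prefix='0' (no match yet)
Bit 15: prefix='00' (no match yet)
Bit 16: prefix='001' -> emit 'a', reset
Bit 17: prefix='0' (no match yet)
Bit 18: prefix='00' (no match yet)
Bit 19: prefix='001' -> emit 'a', reset
Bit 20: prefix='0' (no match yet)
Bit 21: prefix='01' -> emit 'n', reset
Bit 22: prefix='0' (no match yet)
Bit 23: prefix='00' (no match yet)
Bit 24: prefix='000' -> emit 'd', reset

Answer: aandaaand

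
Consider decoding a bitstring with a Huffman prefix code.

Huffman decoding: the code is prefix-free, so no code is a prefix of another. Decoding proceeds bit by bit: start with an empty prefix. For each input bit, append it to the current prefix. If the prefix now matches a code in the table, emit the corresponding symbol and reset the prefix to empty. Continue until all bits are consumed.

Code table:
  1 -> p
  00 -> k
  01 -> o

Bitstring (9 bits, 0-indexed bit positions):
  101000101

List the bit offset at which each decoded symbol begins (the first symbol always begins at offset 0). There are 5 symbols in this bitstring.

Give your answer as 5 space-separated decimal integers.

Answer: 0 1 3 5 7

Derivation:
Bit 0: prefix='1' -> emit 'p', reset
Bit 1: prefix='0' (no match yet)
Bit 2: prefix='01' -> emit 'o', reset
Bit 3: prefix='0' (no match yet)
Bit 4: prefix='00' -> emit 'k', reset
Bit 5: prefix='0' (no match yet)
Bit 6: prefix='01' -> emit 'o', reset
Bit 7: prefix='0' (no match yet)
Bit 8: prefix='01' -> emit 'o', reset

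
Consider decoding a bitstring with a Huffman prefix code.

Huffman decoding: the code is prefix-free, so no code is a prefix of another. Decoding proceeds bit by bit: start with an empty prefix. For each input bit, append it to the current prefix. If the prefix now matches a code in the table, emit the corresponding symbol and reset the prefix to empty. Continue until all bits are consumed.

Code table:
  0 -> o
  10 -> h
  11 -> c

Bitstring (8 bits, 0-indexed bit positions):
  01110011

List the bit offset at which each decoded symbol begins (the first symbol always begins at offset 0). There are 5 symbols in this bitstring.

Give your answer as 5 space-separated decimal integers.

Bit 0: prefix='0' -> emit 'o', reset
Bit 1: prefix='1' (no match yet)
Bit 2: prefix='11' -> emit 'c', reset
Bit 3: prefix='1' (no match yet)
Bit 4: prefix='10' -> emit 'h', reset
Bit 5: prefix='0' -> emit 'o', reset
Bit 6: prefix='1' (no match yet)
Bit 7: prefix='11' -> emit 'c', reset

Answer: 0 1 3 5 6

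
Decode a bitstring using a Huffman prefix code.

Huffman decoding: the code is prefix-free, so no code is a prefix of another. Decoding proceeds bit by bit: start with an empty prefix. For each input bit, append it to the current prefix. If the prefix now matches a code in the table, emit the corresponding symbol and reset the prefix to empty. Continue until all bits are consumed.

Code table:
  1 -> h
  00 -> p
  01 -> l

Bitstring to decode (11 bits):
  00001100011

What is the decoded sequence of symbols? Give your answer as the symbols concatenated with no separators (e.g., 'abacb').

Bit 0: prefix='0' (no match yet)
Bit 1: prefix='00' -> emit 'p', reset
Bit 2: prefix='0' (no match yet)
Bit 3: prefix='00' -> emit 'p', reset
Bit 4: prefix='1' -> emit 'h', reset
Bit 5: prefix='1' -> emit 'h', reset
Bit 6: prefix='0' (no match yet)
Bit 7: prefix='00' -> emit 'p', reset
Bit 8: prefix='0' (no match yet)
Bit 9: prefix='01' -> emit 'l', reset
Bit 10: prefix='1' -> emit 'h', reset

Answer: pphhplh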